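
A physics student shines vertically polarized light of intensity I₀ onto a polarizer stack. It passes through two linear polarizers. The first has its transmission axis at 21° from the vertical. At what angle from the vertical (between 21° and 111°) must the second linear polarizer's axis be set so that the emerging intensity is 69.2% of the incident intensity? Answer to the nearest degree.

θ ≈ 48°

I₁ = I₀ cos²(21° − 0°) = I₀ cos²(21°) = 0.8716 I₀.
Need I₂/I₀ = 0.692, so cos²(θ − 21°) = 0.692 / 0.8716 = 0.794.
θ − 21° = arccos(√0.794) = 27.0°, giving θ ≈ 21 + 27.0 = 48.0°.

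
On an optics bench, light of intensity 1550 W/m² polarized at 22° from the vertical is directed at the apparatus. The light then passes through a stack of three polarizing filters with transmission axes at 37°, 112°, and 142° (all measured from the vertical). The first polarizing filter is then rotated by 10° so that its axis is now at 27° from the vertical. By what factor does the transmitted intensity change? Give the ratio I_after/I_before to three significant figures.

I_new/I_old ≈ 0.121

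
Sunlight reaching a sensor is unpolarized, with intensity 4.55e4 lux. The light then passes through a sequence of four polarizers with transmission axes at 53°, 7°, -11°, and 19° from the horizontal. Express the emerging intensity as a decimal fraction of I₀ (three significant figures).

Unpolarized light through the first polarizer → I₁ = 4.55e4 lux/2 = 2.275e+04 lux, polarized at 53°.
I₂ = I₁ · cos²(46°) = 2.275e+04 · 0.4826 = 1.098e+04 lux.
I₃ = I₂ · cos²(18°) = 1.098e+04 · 0.9045 = 9930 lux.
I₄ = I₃ · cos²(30°) = 9930 · 0.75 = 7447 lux.
Transmitted fraction = 0.1637.

I/I₀ ≈ 0.164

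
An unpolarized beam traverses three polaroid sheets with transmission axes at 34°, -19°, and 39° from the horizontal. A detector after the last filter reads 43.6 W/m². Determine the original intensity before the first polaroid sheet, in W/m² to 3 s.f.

Unpolarized light through the first polarizer → I₁ = ½ I₀, now polarized at 34°.
I₂ = I₁ cos²(-19° − 34°) = 0.5 I₀ · cos²(53°) = 0.1811 I₀.
I₃ = I₂ cos²(39° + 19°) = 0.1811 I₀ · cos²(58°) = 0.05085 I₀.
So 43.6 W/m² = 0.05085 I₀, giving I₀ = 43.6/0.05085 = 857.4 W/m².

I₀ ≈ 857 W/m²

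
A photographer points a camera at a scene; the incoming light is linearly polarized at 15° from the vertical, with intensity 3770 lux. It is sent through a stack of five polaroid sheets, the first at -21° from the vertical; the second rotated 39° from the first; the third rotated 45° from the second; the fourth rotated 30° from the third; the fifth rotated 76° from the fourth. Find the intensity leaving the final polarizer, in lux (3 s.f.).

I ≈ 32.7 lux

I₁ = 3770 lux · cos²(36°) = 2467 lux.
I₂ = I₁ · cos²(39°) = 2467 · 0.604 = 1490 lux.
I₃ = I₂ · cos²(45°) = 1490 · 0.5 = 745.1 lux.
I₄ = I₃ · cos²(30°) = 745.1 · 0.75 = 558.8 lux.
I₅ = I₄ · cos²(76°) = 558.8 · 0.05853 = 32.71 lux.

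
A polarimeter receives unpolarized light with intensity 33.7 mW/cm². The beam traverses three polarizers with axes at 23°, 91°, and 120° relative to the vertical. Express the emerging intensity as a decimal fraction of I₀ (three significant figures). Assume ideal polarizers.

Unpolarized light through the first polarizer → I₁ = 33.7 mW/cm²/2 = 16.85 mW/cm², polarized at 23°.
I₂ = I₁ · cos²(68°) = 16.85 · 0.1403 = 2.365 mW/cm².
I₃ = I₂ · cos²(29°) = 2.365 · 0.765 = 1.809 mW/cm².
Transmitted fraction = 0.05367.

I/I₀ ≈ 0.0537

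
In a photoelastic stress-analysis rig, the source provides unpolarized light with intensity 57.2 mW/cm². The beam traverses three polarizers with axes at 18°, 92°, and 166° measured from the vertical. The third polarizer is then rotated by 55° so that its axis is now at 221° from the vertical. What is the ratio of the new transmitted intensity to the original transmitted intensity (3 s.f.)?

I_new/I_old ≈ 5.21

Before rotation:
Unpolarized light through the first polarizer → I₁ = ½ I₀, now polarized at 18°.
I₂ = I₁ cos²(92° − 18°) = 0.5 I₀ · cos²(74°) = 0.03799 I₀.
I₃ = I₂ cos²(166° − 92°) = 0.03799 I₀ · cos²(74°) = 0.002886 I₀.
After rotation:
Unpolarized light through the first polarizer → I₁ = ½ I₀, now polarized at 18°.
I₂ = I₁ cos²(92° − 18°) = 0.5 I₀ · cos²(74°) = 0.03799 I₀.
Angle between axes 2 and 3: 51°. I₃ = 0.03799 I₀ · cos²(51°) = 0.01504 I₀.
Ratio = 0.01504 / 0.002886 = 5.213.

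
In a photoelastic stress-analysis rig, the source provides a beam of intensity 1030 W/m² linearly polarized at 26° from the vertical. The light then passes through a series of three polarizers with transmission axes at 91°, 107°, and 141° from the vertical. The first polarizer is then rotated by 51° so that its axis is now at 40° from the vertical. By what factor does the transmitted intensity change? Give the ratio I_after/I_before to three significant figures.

Before rotation:
By Malus's law, I₁ = I₀ cos²(91° − 26°) = I₀ cos²(65°) = 0.1786 I₀.
I₂ = I₁ cos²(107° − 91°) = 0.1786 I₀ · cos²(16°) = 0.165 I₀.
I₃ = I₂ cos²(141° − 107°) = 0.165 I₀ · cos²(34°) = 0.1134 I₀.
After rotation:
I₁ = I₀ cos²(40° − 26°) = I₀ cos²(14°) = 0.9415 I₀.
I₂ = I₁ cos²(107° − 40°) = 0.9415 I₀ · cos²(67°) = 0.1437 I₀.
I₃ = I₂ cos²(141° − 107°) = 0.1437 I₀ · cos²(34°) = 0.09879 I₀.
Ratio = 0.09879 / 0.1134 = 0.8709.

I_new/I_old ≈ 0.871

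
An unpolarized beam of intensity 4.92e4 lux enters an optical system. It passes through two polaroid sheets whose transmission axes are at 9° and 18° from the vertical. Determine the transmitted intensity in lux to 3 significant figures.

Unpolarized light through the first polarizer → I₁ = 4.92e4 lux/2 = 2.46e+04 lux, polarized at 9°.
I₂ = I₁ · cos²(9°) = 2.46e+04 · 0.9755 = 2.4e+04 lux.

I ≈ 2.40e4 lux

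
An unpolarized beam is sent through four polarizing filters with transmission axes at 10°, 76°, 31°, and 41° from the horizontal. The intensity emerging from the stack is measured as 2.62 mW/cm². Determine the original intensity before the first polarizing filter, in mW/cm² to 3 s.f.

I₀ ≈ 65.3 mW/cm²

Unpolarized light through the first polarizer → I₁ = ½ I₀, now polarized at 10°.
I₂ = I₁ cos²(76° − 10°) = 0.5 I₀ · cos²(66°) = 0.08272 I₀.
I₃ = I₂ cos²(31° − 76°) = 0.08272 I₀ · cos²(45°) = 0.04136 I₀.
I₄ = I₃ cos²(41° − 31°) = 0.04136 I₀ · cos²(10°) = 0.04011 I₀.
So 2.62 mW/cm² = 0.04011 I₀, giving I₀ = 2.62/0.04011 = 65.32 mW/cm².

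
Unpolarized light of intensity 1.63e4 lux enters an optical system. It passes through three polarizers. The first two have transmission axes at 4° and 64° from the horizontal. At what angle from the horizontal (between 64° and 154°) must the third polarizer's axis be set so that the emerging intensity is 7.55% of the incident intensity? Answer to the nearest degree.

θ ≈ 103°

Unpolarized light through the first polarizer → I₁ = ½ I₀, now polarized at 4°.
I₂ = I₁ cos²(64° − 4°) = 0.5 I₀ · cos²(60°) = 0.125 I₀.
Need I₃/I₀ = 0.0755, so cos²(θ − 64°) = 0.0755 / 0.125 = 0.604.
θ − 64° = arccos(√0.604) = 39.0°, giving θ ≈ 64 + 39.0 = 103.0°.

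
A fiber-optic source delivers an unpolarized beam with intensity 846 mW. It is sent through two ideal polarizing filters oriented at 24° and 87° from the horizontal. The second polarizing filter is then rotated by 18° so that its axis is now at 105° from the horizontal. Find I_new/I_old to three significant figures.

I_new/I_old ≈ 0.119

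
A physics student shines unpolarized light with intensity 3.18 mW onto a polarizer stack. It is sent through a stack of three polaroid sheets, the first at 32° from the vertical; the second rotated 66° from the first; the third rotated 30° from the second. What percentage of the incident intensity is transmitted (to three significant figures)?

≈ 6.20%

Unpolarized light through the first polarizer → I₁ = 3.18 mW/2 = 1.59 mW, polarized at 32°.
I₂ = I₁ · cos²(66°) = 1.59 · 0.1654 = 0.263 mW.
I₃ = I₂ · cos²(30°) = 0.263 · 0.75 = 0.1973 mW.
That is 6.204% of the incident intensity.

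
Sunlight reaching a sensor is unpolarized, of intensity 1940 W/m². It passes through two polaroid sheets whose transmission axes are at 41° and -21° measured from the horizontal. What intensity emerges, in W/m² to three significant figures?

Unpolarized light through the first polarizer → I₁ = 1940 W/m²/2 = 970 W/m², polarized at 41°.
I₂ = I₁ · cos²(62°) = 970 · 0.2204 = 213.8 W/m².

I ≈ 214 W/m²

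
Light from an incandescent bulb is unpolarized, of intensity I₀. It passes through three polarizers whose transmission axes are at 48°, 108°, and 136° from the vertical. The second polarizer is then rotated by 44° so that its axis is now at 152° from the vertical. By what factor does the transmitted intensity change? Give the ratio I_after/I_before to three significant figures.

I_new/I_old ≈ 0.277

Before rotation:
Unpolarized light through the first polarizer → I₁ = ½ I₀, now polarized at 48°.
I₂ = I₁ cos²(108° − 48°) = 0.5 I₀ · cos²(60°) = 0.125 I₀.
I₃ = I₂ cos²(136° − 108°) = 0.125 I₀ · cos²(28°) = 0.09745 I₀.
After rotation:
Unpolarized light through the first polarizer → I₁ = ½ I₀, now polarized at 48°.
Angle between axes 1 and 2: 76°. I₂ = 0.5 I₀ · cos²(76°) = 0.02926 I₀.
I₃ = I₂ cos²(136° − 152°) = 0.02926 I₀ · cos²(16°) = 0.02704 I₀.
Ratio = 0.02704 / 0.09745 = 0.2775.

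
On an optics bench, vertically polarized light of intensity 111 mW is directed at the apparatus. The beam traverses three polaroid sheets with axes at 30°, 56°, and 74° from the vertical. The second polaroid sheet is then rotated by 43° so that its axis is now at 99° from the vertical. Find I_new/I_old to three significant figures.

Before rotation:
I₁ = I₀ cos²(30° − 0°) = I₀ cos²(30°) = 0.75 I₀.
I₂ = I₁ cos²(56° − 30°) = 0.75 I₀ · cos²(26°) = 0.6059 I₀.
I₃ = I₂ cos²(74° − 56°) = 0.6059 I₀ · cos²(18°) = 0.548 I₀.
After rotation:
I₁ = I₀ cos²(30° − 0°) = I₀ cos²(30°) = 0.75 I₀.
I₂ = I₁ cos²(99° − 30°) = 0.75 I₀ · cos²(69°) = 0.09632 I₀.
I₃ = I₂ cos²(74° − 99°) = 0.09632 I₀ · cos²(25°) = 0.07912 I₀.
Ratio = 0.07912 / 0.548 = 0.1444.

I_new/I_old ≈ 0.144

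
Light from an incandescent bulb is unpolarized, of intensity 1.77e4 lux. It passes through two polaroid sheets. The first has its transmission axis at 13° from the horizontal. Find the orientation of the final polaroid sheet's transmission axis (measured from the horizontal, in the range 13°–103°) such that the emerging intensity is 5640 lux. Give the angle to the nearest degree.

θ ≈ 50°

Unpolarized light through the first polarizer → I₁ = ½ I₀, now polarized at 13°.
Target fraction: 5640 / 1.77e4 lux = 0.3186 of I₀.
Need I₂/I₀ = 0.3186, so cos²(θ − 13°) = 0.3186 / 0.5 = 0.6373.
θ − 13° = arccos(√0.6373) = 37.0°, giving θ ≈ 13 + 37.0 = 50.0°.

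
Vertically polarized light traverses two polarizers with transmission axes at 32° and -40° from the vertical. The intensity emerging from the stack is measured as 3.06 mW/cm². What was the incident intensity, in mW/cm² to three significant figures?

I₁ = I₀ cos²(32° − 0°) = I₀ cos²(32°) = 0.7192 I₀.
I₂ = I₁ cos²(-40° − 32°) = 0.7192 I₀ · cos²(72°) = 0.06868 I₀.
So 3.06 mW/cm² = 0.06868 I₀, giving I₀ = 3.06/0.06868 = 44.56 mW/cm².

I₀ ≈ 44.6 mW/cm²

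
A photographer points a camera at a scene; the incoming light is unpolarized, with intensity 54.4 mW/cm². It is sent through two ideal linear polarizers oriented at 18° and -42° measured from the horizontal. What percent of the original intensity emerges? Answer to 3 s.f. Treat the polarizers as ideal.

≈ 12.5%

Unpolarized light through the first polarizer → I₁ = 54.4 mW/cm²/2 = 27.2 mW/cm², polarized at 18°.
I₂ = I₁ · cos²(60°) = 27.2 · 0.25 = 6.8 mW/cm².
That is 12.5% of the incident intensity.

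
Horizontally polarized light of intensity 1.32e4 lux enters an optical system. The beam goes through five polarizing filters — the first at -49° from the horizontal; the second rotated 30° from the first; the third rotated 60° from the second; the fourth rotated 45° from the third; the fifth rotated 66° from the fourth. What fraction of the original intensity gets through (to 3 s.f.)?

I/I₀ ≈ 0.00668

I₁ = 1.32e4 lux · cos²(49°) = 5681 lux.
I₂ = I₁ · cos²(30°) = 5681 · 0.75 = 4261 lux.
I₃ = I₂ · cos²(60°) = 4261 · 0.25 = 1065 lux.
I₄ = I₃ · cos²(45°) = 1065 · 0.5 = 532.6 lux.
I₅ = I₄ · cos²(66°) = 532.6 · 0.1654 = 88.12 lux.
Transmitted fraction = 0.006675.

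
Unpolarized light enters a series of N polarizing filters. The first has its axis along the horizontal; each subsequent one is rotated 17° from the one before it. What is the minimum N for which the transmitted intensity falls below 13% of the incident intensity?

N = 17

First polarizer halves the unpolarized light: factor 1/2.
Each further stage multiplies by cos²(17°) = 0.9145.
After N polarizers: T = 0.5·0.9145^(N−1). Require T < 0.13 ⇒ N−1 > ln(0.13/0.5)/ln(0.9145) = 15.08, so N−1 ≥ 16 and N = 17.
Check: N=17 gives T = 0.1197 < 0.13; N=16 gives T = 0.1309.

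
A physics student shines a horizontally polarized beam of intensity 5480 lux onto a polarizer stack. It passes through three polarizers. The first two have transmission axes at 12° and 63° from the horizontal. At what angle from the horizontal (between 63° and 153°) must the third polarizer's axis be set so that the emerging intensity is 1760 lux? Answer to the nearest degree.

θ ≈ 86°

By Malus's law, I₁ = I₀ cos²(12° − 0°) = I₀ cos²(12°) = 0.9568 I₀.
I₂ = I₁ cos²(63° − 12°) = 0.9568 I₀ · cos²(51°) = 0.3789 I₀.
Target fraction: 1760 / 5480 lux = 0.3212 of I₀.
Need I₃/I₀ = 0.3212, so cos²(θ − 63°) = 0.3212 / 0.3789 = 0.8476.
θ − 63° = arccos(√0.8476) = 23.0°, giving θ ≈ 63 + 23.0 = 86.0°.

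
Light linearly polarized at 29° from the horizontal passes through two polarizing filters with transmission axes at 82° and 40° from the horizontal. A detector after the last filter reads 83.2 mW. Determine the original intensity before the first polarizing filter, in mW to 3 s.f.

I₀ ≈ 416 mW

I₁ = I₀ cos²(82° − 29°) = I₀ cos²(53°) = 0.3622 I₀.
I₂ = I₁ cos²(40° − 82°) = 0.3622 I₀ · cos²(42°) = 0.2 I₀.
So 83.2 mW = 0.2 I₀, giving I₀ = 83.2/0.2 = 416 mW.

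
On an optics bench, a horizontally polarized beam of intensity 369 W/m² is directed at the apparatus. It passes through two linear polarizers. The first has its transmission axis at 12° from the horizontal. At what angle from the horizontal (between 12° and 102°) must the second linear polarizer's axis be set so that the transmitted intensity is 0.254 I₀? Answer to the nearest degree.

θ ≈ 71°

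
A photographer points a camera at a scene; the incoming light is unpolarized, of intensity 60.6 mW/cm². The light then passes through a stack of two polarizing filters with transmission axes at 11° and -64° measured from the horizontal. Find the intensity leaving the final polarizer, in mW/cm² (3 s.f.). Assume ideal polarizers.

Unpolarized light through the first polarizer → I₁ = 60.6 mW/cm²/2 = 30.3 mW/cm², polarized at 11°.
I₂ = I₁ · cos²(75°) = 30.3 · 0.06699 = 2.03 mW/cm².

I ≈ 2.03 mW/cm²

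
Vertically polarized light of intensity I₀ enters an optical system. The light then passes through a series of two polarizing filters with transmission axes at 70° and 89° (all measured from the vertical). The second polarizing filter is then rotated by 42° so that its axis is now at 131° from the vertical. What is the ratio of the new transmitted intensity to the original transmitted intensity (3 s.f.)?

Before rotation:
By Malus's law, I₁ = I₀ cos²(70° − 0°) = I₀ cos²(70°) = 0.117 I₀.
I₂ = I₁ cos²(89° − 70°) = 0.117 I₀ · cos²(19°) = 0.1046 I₀.
After rotation:
I₁ = I₀ cos²(70° − 0°) = I₀ cos²(70°) = 0.117 I₀.
I₂ = I₁ cos²(131° − 70°) = 0.117 I₀ · cos²(61°) = 0.02749 I₀.
Ratio = 0.02749 / 0.1046 = 0.2629.

I_new/I_old ≈ 0.263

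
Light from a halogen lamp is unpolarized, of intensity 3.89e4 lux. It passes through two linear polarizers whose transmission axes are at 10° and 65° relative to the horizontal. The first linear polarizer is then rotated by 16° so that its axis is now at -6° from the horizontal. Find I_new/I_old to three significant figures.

I_new/I_old ≈ 0.322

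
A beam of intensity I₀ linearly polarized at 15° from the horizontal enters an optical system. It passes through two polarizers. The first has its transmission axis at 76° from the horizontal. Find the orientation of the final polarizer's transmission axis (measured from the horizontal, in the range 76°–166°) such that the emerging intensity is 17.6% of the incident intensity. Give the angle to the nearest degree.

θ ≈ 106°

By Malus's law, I₁ = I₀ cos²(76° − 15°) = I₀ cos²(61°) = 0.235 I₀.
Need I₂/I₀ = 0.176, so cos²(θ − 76°) = 0.176 / 0.235 = 0.7488.
θ − 76° = arccos(√0.7488) = 30.1°, giving θ ≈ 76 + 30.1 = 106.1°.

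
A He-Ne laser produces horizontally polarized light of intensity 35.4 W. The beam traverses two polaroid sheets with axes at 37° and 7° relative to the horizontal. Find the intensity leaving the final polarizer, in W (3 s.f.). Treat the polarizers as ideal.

I₁ = 35.4 W · cos²(37°) = 22.58 W.
I₂ = I₁ · cos²(30°) = 22.58 · 0.75 = 16.93 W.

I ≈ 16.9 W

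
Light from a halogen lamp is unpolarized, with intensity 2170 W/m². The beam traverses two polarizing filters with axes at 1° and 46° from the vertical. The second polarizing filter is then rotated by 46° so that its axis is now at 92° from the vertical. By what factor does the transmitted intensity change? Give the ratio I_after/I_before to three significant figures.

Before rotation:
Unpolarized light through the first polarizer → I₁ = ½ I₀, now polarized at 1°.
I₂ = I₁ cos²(46° − 1°) = 0.5 I₀ · cos²(45°) = 0.25 I₀.
After rotation:
Unpolarized light through the first polarizer → I₁ = ½ I₀, now polarized at 1°.
Angle between axes 1 and 2: 89°. I₂ = 0.5 I₀ · cos²(89°) = 0.0001523 I₀.
Ratio = 0.0001523 / 0.25 = 0.0006092.

I_new/I_old ≈ 0.000609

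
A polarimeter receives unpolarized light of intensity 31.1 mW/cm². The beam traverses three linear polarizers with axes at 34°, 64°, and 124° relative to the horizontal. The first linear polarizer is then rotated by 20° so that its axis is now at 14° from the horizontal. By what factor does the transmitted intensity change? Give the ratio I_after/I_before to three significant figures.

Before rotation:
Unpolarized light through the first polarizer → I₁ = ½ I₀, now polarized at 34°.
I₂ = I₁ cos²(64° − 34°) = 0.5 I₀ · cos²(30°) = 0.375 I₀.
I₃ = I₂ cos²(124° − 64°) = 0.375 I₀ · cos²(60°) = 0.09375 I₀.
After rotation:
Unpolarized light through the first polarizer → I₁ = ½ I₀, now polarized at 14°.
I₂ = I₁ cos²(64° − 14°) = 0.5 I₀ · cos²(50°) = 0.2066 I₀.
I₃ = I₂ cos²(124° − 64°) = 0.2066 I₀ · cos²(60°) = 0.05165 I₀.
Ratio = 0.05165 / 0.09375 = 0.5509.

I_new/I_old ≈ 0.551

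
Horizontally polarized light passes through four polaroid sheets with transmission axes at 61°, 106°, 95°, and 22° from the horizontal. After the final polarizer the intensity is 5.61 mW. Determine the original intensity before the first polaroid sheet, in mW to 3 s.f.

I₀ ≈ 580 mW

I₁ = I₀ cos²(61° − 0°) = I₀ cos²(61°) = 0.235 I₀.
I₂ = I₁ cos²(106° − 61°) = 0.235 I₀ · cos²(45°) = 0.1175 I₀.
I₃ = I₂ cos²(95° − 106°) = 0.1175 I₀ · cos²(11°) = 0.1132 I₀.
I₄ = I₃ cos²(22° − 95°) = 0.1132 I₀ · cos²(73°) = 0.00968 I₀.
So 5.61 mW = 0.00968 I₀, giving I₀ = 5.61/0.00968 = 579.5 mW.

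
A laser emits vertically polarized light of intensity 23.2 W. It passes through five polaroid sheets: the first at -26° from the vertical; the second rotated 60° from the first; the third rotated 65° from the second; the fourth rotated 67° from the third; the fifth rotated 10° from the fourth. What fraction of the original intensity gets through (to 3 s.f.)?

I₁ = 23.2 W · cos²(26°) = 18.74 W.
I₂ = I₁ · cos²(60°) = 18.74 · 0.25 = 4.685 W.
I₃ = I₂ · cos²(65°) = 4.685 · 0.1786 = 0.8368 W.
I₄ = I₃ · cos²(67°) = 0.8368 · 0.1527 = 0.1278 W.
I₅ = I₄ · cos²(10°) = 0.1278 · 0.9698 = 0.1239 W.
Transmitted fraction = 0.005341.

I/I₀ ≈ 0.00534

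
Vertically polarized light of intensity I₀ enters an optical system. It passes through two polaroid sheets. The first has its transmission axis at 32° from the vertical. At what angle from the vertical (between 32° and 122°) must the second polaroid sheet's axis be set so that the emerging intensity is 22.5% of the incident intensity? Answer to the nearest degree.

I₁ = I₀ cos²(32° − 0°) = I₀ cos²(32°) = 0.7192 I₀.
Need I₂/I₀ = 0.225, so cos²(θ − 32°) = 0.225 / 0.7192 = 0.3129.
θ − 32° = arccos(√0.3129) = 56.0°, giving θ ≈ 32 + 56.0 = 88.0°.

θ ≈ 88°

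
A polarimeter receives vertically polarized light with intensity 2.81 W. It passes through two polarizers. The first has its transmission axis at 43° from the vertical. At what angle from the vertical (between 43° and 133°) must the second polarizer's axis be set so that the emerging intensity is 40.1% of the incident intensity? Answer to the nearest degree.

I₁ = I₀ cos²(43° − 0°) = I₀ cos²(43°) = 0.5349 I₀.
Need I₂/I₀ = 0.401, so cos²(θ − 43°) = 0.401 / 0.5349 = 0.7497.
θ − 43° = arccos(√0.7497) = 30.0°, giving θ ≈ 43 + 30.0 = 73.0°.

θ ≈ 73°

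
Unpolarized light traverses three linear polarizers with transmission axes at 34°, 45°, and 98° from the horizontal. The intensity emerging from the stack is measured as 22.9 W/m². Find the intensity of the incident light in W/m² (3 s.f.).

Unpolarized light through the first polarizer → I₁ = ½ I₀, now polarized at 34°.
I₂ = I₁ cos²(45° − 34°) = 0.5 I₀ · cos²(11°) = 0.4818 I₀.
I₃ = I₂ cos²(98° − 45°) = 0.4818 I₀ · cos²(53°) = 0.1745 I₀.
So 22.9 W/m² = 0.1745 I₀, giving I₀ = 22.9/0.1745 = 131.2 W/m².

I₀ ≈ 131 W/m²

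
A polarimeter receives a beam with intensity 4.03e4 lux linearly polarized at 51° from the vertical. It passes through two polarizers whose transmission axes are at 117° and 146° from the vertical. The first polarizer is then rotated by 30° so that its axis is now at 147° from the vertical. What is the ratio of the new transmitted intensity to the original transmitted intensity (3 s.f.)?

I_new/I_old ≈ 0.0863

Before rotation:
I₁ = I₀ cos²(117° − 51°) = I₀ cos²(66°) = 0.1654 I₀.
I₂ = I₁ cos²(146° − 117°) = 0.1654 I₀ · cos²(29°) = 0.1266 I₀.
After rotation:
I₁ = I₀ cos²(147° − 51°) = I₀ cos²(84°) = 0.01093 I₀.
I₂ = I₁ cos²(146° − 147°) = 0.01093 I₀ · cos²(1°) = 0.01092 I₀.
Ratio = 0.01092 / 0.1266 = 0.08631.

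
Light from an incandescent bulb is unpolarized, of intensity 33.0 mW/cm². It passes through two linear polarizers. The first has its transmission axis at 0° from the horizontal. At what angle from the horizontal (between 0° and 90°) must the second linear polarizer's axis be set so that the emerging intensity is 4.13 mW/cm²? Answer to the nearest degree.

θ ≈ 60°

Unpolarized light through the first polarizer → I₁ = ½ I₀, now polarized at 0°.
Target fraction: 4.13 / 33.0 mW/cm² = 0.1252 of I₀.
Need I₂/I₀ = 0.1252, so cos²(θ − 0°) = 0.1252 / 0.5 = 0.2503.
θ − 0° = arccos(√0.2503) = 60.0°, giving θ ≈ 0 + 60.0 = 60.0°.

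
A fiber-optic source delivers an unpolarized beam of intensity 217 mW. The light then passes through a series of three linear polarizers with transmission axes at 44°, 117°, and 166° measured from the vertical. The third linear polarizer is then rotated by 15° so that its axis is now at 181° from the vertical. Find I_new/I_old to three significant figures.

I_new/I_old ≈ 0.446

Before rotation:
Unpolarized light through the first polarizer → I₁ = ½ I₀, now polarized at 44°.
I₂ = I₁ cos²(117° − 44°) = 0.5 I₀ · cos²(73°) = 0.04274 I₀.
I₃ = I₂ cos²(166° − 117°) = 0.04274 I₀ · cos²(49°) = 0.0184 I₀.
After rotation:
Unpolarized light through the first polarizer → I₁ = ½ I₀, now polarized at 44°.
I₂ = I₁ cos²(117° − 44°) = 0.5 I₀ · cos²(73°) = 0.04274 I₀.
I₃ = I₂ cos²(181° − 117°) = 0.04274 I₀ · cos²(64°) = 0.008213 I₀.
Ratio = 0.008213 / 0.0184 = 0.4465.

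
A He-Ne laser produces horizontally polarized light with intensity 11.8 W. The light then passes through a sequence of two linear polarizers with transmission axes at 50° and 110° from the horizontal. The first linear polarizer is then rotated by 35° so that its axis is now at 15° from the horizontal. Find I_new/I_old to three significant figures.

I_new/I_old ≈ 0.0686

Before rotation:
By Malus's law, I₁ = I₀ cos²(50° − 0°) = I₀ cos²(50°) = 0.4132 I₀.
I₂ = I₁ cos²(110° − 50°) = 0.4132 I₀ · cos²(60°) = 0.1033 I₀.
After rotation:
I₁ = I₀ cos²(15° − 0°) = I₀ cos²(15°) = 0.933 I₀.
Angle between axes 1 and 2: 85°. I₂ = 0.933 I₀ · cos²(85°) = 0.007087 I₀.
Ratio = 0.007087 / 0.1033 = 0.06861.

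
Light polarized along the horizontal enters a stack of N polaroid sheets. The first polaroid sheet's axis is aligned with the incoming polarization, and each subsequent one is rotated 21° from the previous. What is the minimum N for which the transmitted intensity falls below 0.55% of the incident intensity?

N = 39

First polarizer is aligned with the polarization: full transmission.
Each further stage multiplies by cos²(21°) = 0.8716.
After N polarizers: T = 0.8716^(N−1). Require T < 0.0055 ⇒ N−1 > ln(0.0055)/ln(0.8716) = 37.85, so N−1 ≥ 38 and N = 39.
Check: N=39 gives T = 0.005389 < 0.0055; N=38 gives T = 0.006183.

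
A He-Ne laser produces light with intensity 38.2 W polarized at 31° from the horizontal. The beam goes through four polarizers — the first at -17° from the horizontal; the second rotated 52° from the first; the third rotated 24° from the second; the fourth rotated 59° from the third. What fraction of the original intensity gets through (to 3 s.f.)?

I/I₀ ≈ 0.0376

I₁ = 38.2 W · cos²(48°) = 17.1 W.
I₂ = I₁ · cos²(52°) = 17.1 · 0.379 = 6.483 W.
I₃ = I₂ · cos²(24°) = 6.483 · 0.8346 = 5.41 W.
I₄ = I₃ · cos²(59°) = 5.41 · 0.2653 = 1.435 W.
Transmitted fraction = 0.03757.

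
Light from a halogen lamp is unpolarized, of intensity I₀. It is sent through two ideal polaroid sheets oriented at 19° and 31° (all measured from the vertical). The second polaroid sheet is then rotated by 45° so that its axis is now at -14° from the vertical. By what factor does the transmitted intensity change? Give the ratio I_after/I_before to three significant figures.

Before rotation:
Unpolarized light through the first polarizer → I₁ = ½ I₀, now polarized at 19°.
I₂ = I₁ cos²(31° − 19°) = 0.5 I₀ · cos²(12°) = 0.4784 I₀.
After rotation:
Unpolarized light through the first polarizer → I₁ = ½ I₀, now polarized at 19°.
I₂ = I₁ cos²(-14° − 19°) = 0.5 I₀ · cos²(33°) = 0.3517 I₀.
Ratio = 0.3517 / 0.4784 = 0.7351.

I_new/I_old ≈ 0.735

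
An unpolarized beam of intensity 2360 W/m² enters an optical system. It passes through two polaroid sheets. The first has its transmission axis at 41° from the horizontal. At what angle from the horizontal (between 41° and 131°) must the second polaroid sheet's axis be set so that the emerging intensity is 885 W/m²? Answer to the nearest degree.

θ ≈ 71°

Unpolarized light through the first polarizer → I₁ = ½ I₀, now polarized at 41°.
Target fraction: 885 / 2360 W/m² = 0.375 of I₀.
Need I₂/I₀ = 0.375, so cos²(θ − 41°) = 0.375 / 0.5 = 0.75.
θ − 41° = arccos(√0.75) = 30.0°, giving θ ≈ 41 + 30.0 = 71.0°.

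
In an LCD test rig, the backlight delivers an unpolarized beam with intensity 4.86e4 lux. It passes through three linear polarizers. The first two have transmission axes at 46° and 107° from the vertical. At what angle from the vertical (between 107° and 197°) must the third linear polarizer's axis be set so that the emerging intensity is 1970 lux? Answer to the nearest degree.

Unpolarized light through the first polarizer → I₁ = ½ I₀, now polarized at 46°.
I₂ = I₁ cos²(107° − 46°) = 0.5 I₀ · cos²(61°) = 0.1175 I₀.
Target fraction: 1970 / 4.86e4 lux = 0.04053 of I₀.
Need I₃/I₀ = 0.04053, so cos²(θ − 107°) = 0.04053 / 0.1175 = 0.3449.
θ − 107° = arccos(√0.3449) = 54.0°, giving θ ≈ 107 + 54.0 = 161.0°.

θ ≈ 161°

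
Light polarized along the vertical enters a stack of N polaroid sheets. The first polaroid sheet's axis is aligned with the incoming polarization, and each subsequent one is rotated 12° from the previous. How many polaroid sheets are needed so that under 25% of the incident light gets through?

N = 33

First polarizer is aligned with the polarization: full transmission.
Each further stage multiplies by cos²(12°) = 0.9568.
After N polarizers: T = 0.9568^(N−1). Require T < 0.25 ⇒ N−1 > ln(0.25)/ln(0.9568) = 31.37, so N−1 ≥ 32 and N = 33.
Check: N=33 gives T = 0.2432 < 0.25; N=32 gives T = 0.2541.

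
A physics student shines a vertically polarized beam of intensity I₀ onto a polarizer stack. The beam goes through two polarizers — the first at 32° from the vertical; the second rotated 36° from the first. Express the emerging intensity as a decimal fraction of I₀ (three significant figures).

≈ 0.471 I₀

By Malus's law, I₁ = I₀ cos²(32° − 0°) = I₀ cos²(32°) = 0.7192 I₀.
I₂ = I₁ cos²(36°) = 0.7192 · 0.6545 I₀ = 0.4707 I₀.
Transmitted fraction = 0.4707.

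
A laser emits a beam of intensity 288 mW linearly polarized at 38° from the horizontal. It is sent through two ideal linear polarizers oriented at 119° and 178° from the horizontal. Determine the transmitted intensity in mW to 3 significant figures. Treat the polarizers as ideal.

I₁ = 288 mW · cos²(81°) = 7.048 mW.
I₂ = I₁ · cos²(59°) = 7.048 · 0.2653 = 1.87 mW.

I ≈ 1.87 mW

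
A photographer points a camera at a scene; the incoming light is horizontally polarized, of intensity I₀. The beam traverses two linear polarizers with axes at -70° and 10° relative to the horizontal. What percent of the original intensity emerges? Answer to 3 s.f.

I₁ = I₀ cos²(-70° − 0°) = I₀ cos²(70°) = 0.117 I₀.
I₂ = I₁ cos²(10° + 70°) = 0.117 I₀ · cos²(80°) = 0.003527 I₀.
That is 0.3527% of the incident intensity.

≈ 0.353%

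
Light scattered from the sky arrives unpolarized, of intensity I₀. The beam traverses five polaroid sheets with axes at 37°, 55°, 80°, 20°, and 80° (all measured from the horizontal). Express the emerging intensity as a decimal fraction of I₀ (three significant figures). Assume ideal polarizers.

≈ 0.0232 I₀

Unpolarized light through the first polarizer → I₁ = ½ I₀, now polarized at 37°.
I₂ = I₁ cos²(55° − 37°) = 0.5 I₀ · cos²(18°) = 0.4523 I₀.
I₃ = I₂ cos²(80° − 55°) = 0.4523 I₀ · cos²(25°) = 0.3715 I₀.
I₄ = I₃ cos²(20° − 80°) = 0.3715 I₀ · cos²(60°) = 0.09287 I₀.
I₅ = I₄ cos²(80° − 20°) = 0.09287 I₀ · cos²(60°) = 0.02322 I₀.
Transmitted fraction = 0.02322.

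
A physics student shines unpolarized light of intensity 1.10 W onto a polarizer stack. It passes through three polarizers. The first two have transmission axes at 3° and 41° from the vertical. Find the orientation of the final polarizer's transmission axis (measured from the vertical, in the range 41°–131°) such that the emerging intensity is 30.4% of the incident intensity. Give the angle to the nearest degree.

θ ≈ 49°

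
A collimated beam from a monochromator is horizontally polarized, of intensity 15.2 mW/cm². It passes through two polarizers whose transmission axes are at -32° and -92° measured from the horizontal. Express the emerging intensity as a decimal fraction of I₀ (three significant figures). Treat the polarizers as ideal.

I/I₀ ≈ 0.180

I₁ = 15.2 mW/cm² · cos²(32°) = 10.93 mW/cm².
I₂ = I₁ · cos²(60°) = 10.93 · 0.25 = 2.733 mW/cm².
Transmitted fraction = 0.1798.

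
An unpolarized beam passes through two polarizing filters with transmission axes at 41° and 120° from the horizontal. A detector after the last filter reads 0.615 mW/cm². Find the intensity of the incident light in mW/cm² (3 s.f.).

I₀ ≈ 33.8 mW/cm²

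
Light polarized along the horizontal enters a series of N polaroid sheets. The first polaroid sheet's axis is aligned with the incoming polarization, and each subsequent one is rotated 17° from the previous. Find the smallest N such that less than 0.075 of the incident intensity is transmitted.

First polarizer is aligned with the polarization: full transmission.
Each further stage multiplies by cos²(17°) = 0.9145.
After N polarizers: T = 0.9145^(N−1). Require T < 0.075 ⇒ N−1 > ln(0.075)/ln(0.9145) = 28.99, so N−1 ≥ 29 and N = 30.
Check: N=30 gives T = 0.07492 < 0.075; N=29 gives T = 0.08192.

N = 30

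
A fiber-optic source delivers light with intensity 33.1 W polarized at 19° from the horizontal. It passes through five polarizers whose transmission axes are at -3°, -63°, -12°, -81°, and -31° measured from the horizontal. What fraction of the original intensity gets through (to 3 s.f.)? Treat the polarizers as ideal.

I/I₀ ≈ 0.00452

I₁ = 33.1 W · cos²(22°) = 28.46 W.
I₂ = I₁ · cos²(60°) = 28.46 · 0.25 = 7.114 W.
I₃ = I₂ · cos²(51°) = 7.114 · 0.396 = 2.817 W.
I₄ = I₃ · cos²(69°) = 2.817 · 0.1284 = 0.3618 W.
I₅ = I₄ · cos²(50°) = 0.3618 · 0.4132 = 0.1495 W.
Transmitted fraction = 0.004517.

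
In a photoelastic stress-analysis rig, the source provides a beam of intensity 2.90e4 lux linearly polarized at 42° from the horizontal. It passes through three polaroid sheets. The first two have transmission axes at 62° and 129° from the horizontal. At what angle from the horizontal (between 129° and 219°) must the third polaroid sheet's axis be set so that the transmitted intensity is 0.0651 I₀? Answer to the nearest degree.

I₁ = I₀ cos²(62° − 42°) = I₀ cos²(20°) = 0.883 I₀.
I₂ = I₁ cos²(129° − 62°) = 0.883 I₀ · cos²(67°) = 0.1348 I₀.
Need I₃/I₀ = 0.0651, so cos²(θ − 129°) = 0.0651 / 0.1348 = 0.4829.
θ − 129° = arccos(√0.4829) = 46.0°, giving θ ≈ 129 + 46.0 = 175.0°.

θ ≈ 175°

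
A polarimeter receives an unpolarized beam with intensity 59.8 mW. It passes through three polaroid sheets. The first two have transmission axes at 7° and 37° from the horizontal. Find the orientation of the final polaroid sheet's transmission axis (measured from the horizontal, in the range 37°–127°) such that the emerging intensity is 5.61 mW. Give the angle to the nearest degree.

θ ≈ 97°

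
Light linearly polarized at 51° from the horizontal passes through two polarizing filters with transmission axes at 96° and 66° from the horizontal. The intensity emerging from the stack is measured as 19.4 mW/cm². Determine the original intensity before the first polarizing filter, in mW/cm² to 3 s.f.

By Malus's law, I₁ = I₀ cos²(96° − 51°) = I₀ cos²(45°) = 0.5 I₀.
I₂ = I₁ cos²(66° − 96°) = 0.5 I₀ · cos²(30°) = 0.375 I₀.
So 19.4 mW/cm² = 0.375 I₀, giving I₀ = 19.4/0.375 = 51.73 mW/cm².

I₀ ≈ 51.7 mW/cm²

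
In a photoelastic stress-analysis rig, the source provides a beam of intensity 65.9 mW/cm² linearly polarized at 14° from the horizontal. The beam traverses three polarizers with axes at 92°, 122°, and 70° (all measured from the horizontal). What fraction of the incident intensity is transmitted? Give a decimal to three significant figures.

I₁ = 65.9 mW/cm² · cos²(78°) = 2.849 mW/cm².
I₂ = I₁ · cos²(30°) = 2.849 · 0.75 = 2.137 mW/cm².
I₃ = I₂ · cos²(52°) = 2.137 · 0.379 = 0.8098 mW/cm².
Transmitted fraction = 0.01229.

I/I₀ ≈ 0.0123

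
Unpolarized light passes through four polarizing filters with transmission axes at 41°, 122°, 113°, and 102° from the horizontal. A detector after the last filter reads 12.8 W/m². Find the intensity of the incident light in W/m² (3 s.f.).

Unpolarized light through the first polarizer → I₁ = ½ I₀, now polarized at 41°.
I₂ = I₁ cos²(122° − 41°) = 0.5 I₀ · cos²(81°) = 0.01224 I₀.
I₃ = I₂ cos²(113° − 122°) = 0.01224 I₀ · cos²(9°) = 0.01194 I₀.
I₄ = I₃ cos²(102° − 113°) = 0.01194 I₀ · cos²(11°) = 0.0115 I₀.
So 12.8 W/m² = 0.0115 I₀, giving I₀ = 12.8/0.0115 = 1113 W/m².

I₀ ≈ 1110 W/m²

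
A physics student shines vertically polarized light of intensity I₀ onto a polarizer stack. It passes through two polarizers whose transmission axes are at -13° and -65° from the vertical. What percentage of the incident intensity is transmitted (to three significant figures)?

≈ 36.0%

I₁ = I₀ cos²(-13° − 0°) = I₀ cos²(13°) = 0.9494 I₀.
I₂ = I₁ cos²(-65° + 13°) = 0.9494 I₀ · cos²(52°) = 0.3599 I₀.
That is 35.99% of the incident intensity.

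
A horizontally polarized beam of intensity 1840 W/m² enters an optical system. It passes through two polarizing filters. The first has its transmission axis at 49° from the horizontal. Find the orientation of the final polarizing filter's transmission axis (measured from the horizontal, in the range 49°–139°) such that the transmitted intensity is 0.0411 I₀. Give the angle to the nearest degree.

By Malus's law, I₁ = I₀ cos²(49° − 0°) = I₀ cos²(49°) = 0.4304 I₀.
Need I₂/I₀ = 0.0411, so cos²(θ − 49°) = 0.0411 / 0.4304 = 0.09549.
θ − 49° = arccos(√0.09549) = 72.0°, giving θ ≈ 49 + 72.0 = 121.0°.

θ ≈ 121°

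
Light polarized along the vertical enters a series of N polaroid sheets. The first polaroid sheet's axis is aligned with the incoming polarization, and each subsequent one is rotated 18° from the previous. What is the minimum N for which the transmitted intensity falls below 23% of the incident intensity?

First polarizer is aligned with the polarization: full transmission.
Each further stage multiplies by cos²(18°) = 0.9045.
After N polarizers: T = 0.9045^(N−1). Require T < 0.23 ⇒ N−1 > ln(0.23)/ln(0.9045) = 14.64, so N−1 ≥ 15 and N = 16.
Check: N=16 gives T = 0.2219 < 0.23; N=15 gives T = 0.2453.

N = 16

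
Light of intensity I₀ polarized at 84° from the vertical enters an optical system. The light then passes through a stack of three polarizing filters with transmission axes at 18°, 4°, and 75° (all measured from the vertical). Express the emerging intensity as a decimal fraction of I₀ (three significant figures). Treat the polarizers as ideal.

≈ 0.0165 I₀

I₁ = I₀ cos²(18° − 84°) = I₀ cos²(66°) = 0.1654 I₀.
I₂ = I₁ cos²(4° − 18°) = 0.1654 I₀ · cos²(14°) = 0.1558 I₀.
I₃ = I₂ cos²(75° − 4°) = 0.1558 I₀ · cos²(71°) = 0.01651 I₀.
Transmitted fraction = 0.01651.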